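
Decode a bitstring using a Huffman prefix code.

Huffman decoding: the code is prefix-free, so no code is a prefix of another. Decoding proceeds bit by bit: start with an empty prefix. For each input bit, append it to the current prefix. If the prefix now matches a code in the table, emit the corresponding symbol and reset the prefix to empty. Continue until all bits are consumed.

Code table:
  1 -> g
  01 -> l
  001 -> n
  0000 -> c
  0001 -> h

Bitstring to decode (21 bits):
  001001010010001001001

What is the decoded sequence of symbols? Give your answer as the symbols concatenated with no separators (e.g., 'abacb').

Bit 0: prefix='0' (no match yet)
Bit 1: prefix='00' (no match yet)
Bit 2: prefix='001' -> emit 'n', reset
Bit 3: prefix='0' (no match yet)
Bit 4: prefix='00' (no match yet)
Bit 5: prefix='001' -> emit 'n', reset
Bit 6: prefix='0' (no match yet)
Bit 7: prefix='01' -> emit 'l', reset
Bit 8: prefix='0' (no match yet)
Bit 9: prefix='00' (no match yet)
Bit 10: prefix='001' -> emit 'n', reset
Bit 11: prefix='0' (no match yet)
Bit 12: prefix='00' (no match yet)
Bit 13: prefix='000' (no match yet)
Bit 14: prefix='0001' -> emit 'h', reset
Bit 15: prefix='0' (no match yet)
Bit 16: prefix='00' (no match yet)
Bit 17: prefix='001' -> emit 'n', reset
Bit 18: prefix='0' (no match yet)
Bit 19: prefix='00' (no match yet)
Bit 20: prefix='001' -> emit 'n', reset

Answer: nnlnhnn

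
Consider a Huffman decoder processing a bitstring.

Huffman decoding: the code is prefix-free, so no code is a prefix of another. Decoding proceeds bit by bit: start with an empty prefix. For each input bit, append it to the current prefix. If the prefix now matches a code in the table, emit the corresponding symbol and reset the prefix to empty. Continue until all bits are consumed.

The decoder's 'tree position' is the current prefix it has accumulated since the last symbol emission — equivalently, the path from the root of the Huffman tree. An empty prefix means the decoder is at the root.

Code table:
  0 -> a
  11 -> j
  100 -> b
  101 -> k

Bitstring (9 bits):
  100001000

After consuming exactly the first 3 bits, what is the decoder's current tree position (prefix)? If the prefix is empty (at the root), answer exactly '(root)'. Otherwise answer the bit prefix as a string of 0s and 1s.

Answer: (root)

Derivation:
Bit 0: prefix='1' (no match yet)
Bit 1: prefix='10' (no match yet)
Bit 2: prefix='100' -> emit 'b', reset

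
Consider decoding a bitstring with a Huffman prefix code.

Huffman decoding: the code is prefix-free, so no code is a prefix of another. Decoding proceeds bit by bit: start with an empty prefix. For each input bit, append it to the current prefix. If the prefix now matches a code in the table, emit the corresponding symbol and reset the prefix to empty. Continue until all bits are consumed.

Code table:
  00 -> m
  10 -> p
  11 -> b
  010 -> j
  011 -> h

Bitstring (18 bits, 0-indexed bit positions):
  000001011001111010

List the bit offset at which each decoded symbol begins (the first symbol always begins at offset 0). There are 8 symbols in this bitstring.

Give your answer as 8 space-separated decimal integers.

Answer: 0 2 4 7 9 11 13 15

Derivation:
Bit 0: prefix='0' (no match yet)
Bit 1: prefix='00' -> emit 'm', reset
Bit 2: prefix='0' (no match yet)
Bit 3: prefix='00' -> emit 'm', reset
Bit 4: prefix='0' (no match yet)
Bit 5: prefix='01' (no match yet)
Bit 6: prefix='010' -> emit 'j', reset
Bit 7: prefix='1' (no match yet)
Bit 8: prefix='11' -> emit 'b', reset
Bit 9: prefix='0' (no match yet)
Bit 10: prefix='00' -> emit 'm', reset
Bit 11: prefix='1' (no match yet)
Bit 12: prefix='11' -> emit 'b', reset
Bit 13: prefix='1' (no match yet)
Bit 14: prefix='11' -> emit 'b', reset
Bit 15: prefix='0' (no match yet)
Bit 16: prefix='01' (no match yet)
Bit 17: prefix='010' -> emit 'j', reset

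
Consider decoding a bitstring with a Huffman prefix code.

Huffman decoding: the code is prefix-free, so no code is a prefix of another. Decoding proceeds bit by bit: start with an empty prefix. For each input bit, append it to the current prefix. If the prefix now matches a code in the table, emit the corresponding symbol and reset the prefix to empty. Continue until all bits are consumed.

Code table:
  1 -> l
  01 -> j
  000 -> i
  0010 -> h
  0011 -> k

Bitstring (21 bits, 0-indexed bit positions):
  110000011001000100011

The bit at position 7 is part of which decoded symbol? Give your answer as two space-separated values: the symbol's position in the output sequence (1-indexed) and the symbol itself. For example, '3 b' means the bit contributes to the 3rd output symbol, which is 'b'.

Bit 0: prefix='1' -> emit 'l', reset
Bit 1: prefix='1' -> emit 'l', reset
Bit 2: prefix='0' (no match yet)
Bit 3: prefix='00' (no match yet)
Bit 4: prefix='000' -> emit 'i', reset
Bit 5: prefix='0' (no match yet)
Bit 6: prefix='00' (no match yet)
Bit 7: prefix='001' (no match yet)
Bit 8: prefix='0011' -> emit 'k', reset
Bit 9: prefix='0' (no match yet)
Bit 10: prefix='00' (no match yet)
Bit 11: prefix='001' (no match yet)

Answer: 4 k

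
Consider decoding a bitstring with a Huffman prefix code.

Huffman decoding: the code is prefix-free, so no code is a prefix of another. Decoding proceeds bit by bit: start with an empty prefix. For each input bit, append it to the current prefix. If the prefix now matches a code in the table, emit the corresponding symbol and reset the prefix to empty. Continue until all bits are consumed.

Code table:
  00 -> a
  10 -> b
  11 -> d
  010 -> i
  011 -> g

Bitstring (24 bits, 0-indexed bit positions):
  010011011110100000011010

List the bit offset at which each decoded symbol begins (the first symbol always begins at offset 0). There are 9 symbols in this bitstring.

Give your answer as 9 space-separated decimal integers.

Answer: 0 3 6 9 11 14 16 18 21

Derivation:
Bit 0: prefix='0' (no match yet)
Bit 1: prefix='01' (no match yet)
Bit 2: prefix='010' -> emit 'i', reset
Bit 3: prefix='0' (no match yet)
Bit 4: prefix='01' (no match yet)
Bit 5: prefix='011' -> emit 'g', reset
Bit 6: prefix='0' (no match yet)
Bit 7: prefix='01' (no match yet)
Bit 8: prefix='011' -> emit 'g', reset
Bit 9: prefix='1' (no match yet)
Bit 10: prefix='11' -> emit 'd', reset
Bit 11: prefix='0' (no match yet)
Bit 12: prefix='01' (no match yet)
Bit 13: prefix='010' -> emit 'i', reset
Bit 14: prefix='0' (no match yet)
Bit 15: prefix='00' -> emit 'a', reset
Bit 16: prefix='0' (no match yet)
Bit 17: prefix='00' -> emit 'a', reset
Bit 18: prefix='0' (no match yet)
Bit 19: prefix='01' (no match yet)
Bit 20: prefix='011' -> emit 'g', reset
Bit 21: prefix='0' (no match yet)
Bit 22: prefix='01' (no match yet)
Bit 23: prefix='010' -> emit 'i', reset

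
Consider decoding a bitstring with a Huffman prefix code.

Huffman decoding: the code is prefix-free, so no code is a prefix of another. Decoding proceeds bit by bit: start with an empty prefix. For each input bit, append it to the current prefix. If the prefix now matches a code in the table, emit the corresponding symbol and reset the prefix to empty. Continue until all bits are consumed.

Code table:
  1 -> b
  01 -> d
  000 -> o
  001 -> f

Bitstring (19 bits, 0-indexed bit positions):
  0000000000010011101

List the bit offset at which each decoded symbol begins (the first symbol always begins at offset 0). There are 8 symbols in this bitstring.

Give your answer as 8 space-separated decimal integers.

Answer: 0 3 6 9 12 15 16 17

Derivation:
Bit 0: prefix='0' (no match yet)
Bit 1: prefix='00' (no match yet)
Bit 2: prefix='000' -> emit 'o', reset
Bit 3: prefix='0' (no match yet)
Bit 4: prefix='00' (no match yet)
Bit 5: prefix='000' -> emit 'o', reset
Bit 6: prefix='0' (no match yet)
Bit 7: prefix='00' (no match yet)
Bit 8: prefix='000' -> emit 'o', reset
Bit 9: prefix='0' (no match yet)
Bit 10: prefix='00' (no match yet)
Bit 11: prefix='001' -> emit 'f', reset
Bit 12: prefix='0' (no match yet)
Bit 13: prefix='00' (no match yet)
Bit 14: prefix='001' -> emit 'f', reset
Bit 15: prefix='1' -> emit 'b', reset
Bit 16: prefix='1' -> emit 'b', reset
Bit 17: prefix='0' (no match yet)
Bit 18: prefix='01' -> emit 'd', reset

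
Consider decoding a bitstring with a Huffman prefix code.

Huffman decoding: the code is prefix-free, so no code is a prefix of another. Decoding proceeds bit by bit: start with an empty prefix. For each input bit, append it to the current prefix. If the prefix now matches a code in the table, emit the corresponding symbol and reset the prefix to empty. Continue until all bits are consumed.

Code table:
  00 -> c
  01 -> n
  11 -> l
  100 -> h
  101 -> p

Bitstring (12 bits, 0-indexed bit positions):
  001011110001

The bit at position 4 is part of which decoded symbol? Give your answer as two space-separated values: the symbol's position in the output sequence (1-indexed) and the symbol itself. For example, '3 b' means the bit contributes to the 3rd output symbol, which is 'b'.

Bit 0: prefix='0' (no match yet)
Bit 1: prefix='00' -> emit 'c', reset
Bit 2: prefix='1' (no match yet)
Bit 3: prefix='10' (no match yet)
Bit 4: prefix='101' -> emit 'p', reset
Bit 5: prefix='1' (no match yet)
Bit 6: prefix='11' -> emit 'l', reset
Bit 7: prefix='1' (no match yet)
Bit 8: prefix='10' (no match yet)

Answer: 2 p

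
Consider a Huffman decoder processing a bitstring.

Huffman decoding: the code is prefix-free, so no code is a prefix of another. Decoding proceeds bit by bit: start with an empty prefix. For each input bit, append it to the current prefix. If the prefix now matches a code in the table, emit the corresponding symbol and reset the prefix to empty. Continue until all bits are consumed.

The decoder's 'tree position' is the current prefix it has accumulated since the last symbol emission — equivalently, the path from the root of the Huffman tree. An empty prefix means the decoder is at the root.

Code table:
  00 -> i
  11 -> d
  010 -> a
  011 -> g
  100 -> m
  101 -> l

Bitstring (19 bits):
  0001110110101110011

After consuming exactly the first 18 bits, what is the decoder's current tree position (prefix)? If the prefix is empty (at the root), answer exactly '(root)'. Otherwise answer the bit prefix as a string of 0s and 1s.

Answer: 1

Derivation:
Bit 0: prefix='0' (no match yet)
Bit 1: prefix='00' -> emit 'i', reset
Bit 2: prefix='0' (no match yet)
Bit 3: prefix='01' (no match yet)
Bit 4: prefix='011' -> emit 'g', reset
Bit 5: prefix='1' (no match yet)
Bit 6: prefix='10' (no match yet)
Bit 7: prefix='101' -> emit 'l', reset
Bit 8: prefix='1' (no match yet)
Bit 9: prefix='10' (no match yet)
Bit 10: prefix='101' -> emit 'l', reset
Bit 11: prefix='0' (no match yet)
Bit 12: prefix='01' (no match yet)
Bit 13: prefix='011' -> emit 'g', reset
Bit 14: prefix='1' (no match yet)
Bit 15: prefix='10' (no match yet)
Bit 16: prefix='100' -> emit 'm', reset
Bit 17: prefix='1' (no match yet)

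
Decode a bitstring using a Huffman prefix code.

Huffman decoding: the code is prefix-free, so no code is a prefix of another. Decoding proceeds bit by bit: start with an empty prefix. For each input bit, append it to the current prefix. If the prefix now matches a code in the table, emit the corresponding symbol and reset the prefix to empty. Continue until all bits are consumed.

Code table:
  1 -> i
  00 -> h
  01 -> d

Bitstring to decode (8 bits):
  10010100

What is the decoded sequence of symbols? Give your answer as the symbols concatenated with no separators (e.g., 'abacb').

Bit 0: prefix='1' -> emit 'i', reset
Bit 1: prefix='0' (no match yet)
Bit 2: prefix='00' -> emit 'h', reset
Bit 3: prefix='1' -> emit 'i', reset
Bit 4: prefix='0' (no match yet)
Bit 5: prefix='01' -> emit 'd', reset
Bit 6: prefix='0' (no match yet)
Bit 7: prefix='00' -> emit 'h', reset

Answer: ihidh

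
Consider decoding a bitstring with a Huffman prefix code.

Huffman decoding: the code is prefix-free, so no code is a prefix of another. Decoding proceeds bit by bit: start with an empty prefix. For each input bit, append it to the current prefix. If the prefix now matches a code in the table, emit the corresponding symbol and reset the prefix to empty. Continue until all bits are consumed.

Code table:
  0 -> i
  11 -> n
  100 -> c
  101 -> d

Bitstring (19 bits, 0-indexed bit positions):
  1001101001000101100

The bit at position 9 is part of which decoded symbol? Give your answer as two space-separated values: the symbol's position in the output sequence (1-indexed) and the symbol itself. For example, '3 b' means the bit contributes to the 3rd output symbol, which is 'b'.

Answer: 5 c

Derivation:
Bit 0: prefix='1' (no match yet)
Bit 1: prefix='10' (no match yet)
Bit 2: prefix='100' -> emit 'c', reset
Bit 3: prefix='1' (no match yet)
Bit 4: prefix='11' -> emit 'n', reset
Bit 5: prefix='0' -> emit 'i', reset
Bit 6: prefix='1' (no match yet)
Bit 7: prefix='10' (no match yet)
Bit 8: prefix='100' -> emit 'c', reset
Bit 9: prefix='1' (no match yet)
Bit 10: prefix='10' (no match yet)
Bit 11: prefix='100' -> emit 'c', reset
Bit 12: prefix='0' -> emit 'i', reset
Bit 13: prefix='1' (no match yet)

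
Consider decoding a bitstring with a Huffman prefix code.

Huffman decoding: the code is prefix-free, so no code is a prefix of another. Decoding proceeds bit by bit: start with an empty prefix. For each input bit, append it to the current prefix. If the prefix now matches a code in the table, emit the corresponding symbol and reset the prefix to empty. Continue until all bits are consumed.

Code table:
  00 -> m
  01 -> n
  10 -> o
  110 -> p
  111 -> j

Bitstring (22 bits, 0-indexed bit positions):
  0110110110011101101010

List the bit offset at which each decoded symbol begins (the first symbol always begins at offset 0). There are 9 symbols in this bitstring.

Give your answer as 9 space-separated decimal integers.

Answer: 0 2 4 7 10 12 15 18 20

Derivation:
Bit 0: prefix='0' (no match yet)
Bit 1: prefix='01' -> emit 'n', reset
Bit 2: prefix='1' (no match yet)
Bit 3: prefix='10' -> emit 'o', reset
Bit 4: prefix='1' (no match yet)
Bit 5: prefix='11' (no match yet)
Bit 6: prefix='110' -> emit 'p', reset
Bit 7: prefix='1' (no match yet)
Bit 8: prefix='11' (no match yet)
Bit 9: prefix='110' -> emit 'p', reset
Bit 10: prefix='0' (no match yet)
Bit 11: prefix='01' -> emit 'n', reset
Bit 12: prefix='1' (no match yet)
Bit 13: prefix='11' (no match yet)
Bit 14: prefix='110' -> emit 'p', reset
Bit 15: prefix='1' (no match yet)
Bit 16: prefix='11' (no match yet)
Bit 17: prefix='110' -> emit 'p', reset
Bit 18: prefix='1' (no match yet)
Bit 19: prefix='10' -> emit 'o', reset
Bit 20: prefix='1' (no match yet)
Bit 21: prefix='10' -> emit 'o', reset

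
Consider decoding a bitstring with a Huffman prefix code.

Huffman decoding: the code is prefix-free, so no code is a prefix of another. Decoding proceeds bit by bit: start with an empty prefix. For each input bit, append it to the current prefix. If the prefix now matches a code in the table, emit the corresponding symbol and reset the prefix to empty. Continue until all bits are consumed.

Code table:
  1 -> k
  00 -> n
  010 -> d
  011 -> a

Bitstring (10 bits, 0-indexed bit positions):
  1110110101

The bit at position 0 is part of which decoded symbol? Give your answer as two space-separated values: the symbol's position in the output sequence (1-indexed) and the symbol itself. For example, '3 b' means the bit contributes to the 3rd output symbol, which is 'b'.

Answer: 1 k

Derivation:
Bit 0: prefix='1' -> emit 'k', reset
Bit 1: prefix='1' -> emit 'k', reset
Bit 2: prefix='1' -> emit 'k', reset
Bit 3: prefix='0' (no match yet)
Bit 4: prefix='01' (no match yet)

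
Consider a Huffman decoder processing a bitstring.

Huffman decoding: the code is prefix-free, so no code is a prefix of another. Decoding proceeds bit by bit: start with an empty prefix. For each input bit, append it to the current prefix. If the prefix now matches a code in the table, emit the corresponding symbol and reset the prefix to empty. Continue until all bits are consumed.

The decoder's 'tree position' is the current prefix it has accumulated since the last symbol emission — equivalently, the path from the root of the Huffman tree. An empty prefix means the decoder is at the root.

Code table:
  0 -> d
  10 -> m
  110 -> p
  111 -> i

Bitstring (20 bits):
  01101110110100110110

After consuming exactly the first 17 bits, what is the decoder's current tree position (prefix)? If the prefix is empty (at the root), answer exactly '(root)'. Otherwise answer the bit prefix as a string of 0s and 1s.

Bit 0: prefix='0' -> emit 'd', reset
Bit 1: prefix='1' (no match yet)
Bit 2: prefix='11' (no match yet)
Bit 3: prefix='110' -> emit 'p', reset
Bit 4: prefix='1' (no match yet)
Bit 5: prefix='11' (no match yet)
Bit 6: prefix='111' -> emit 'i', reset
Bit 7: prefix='0' -> emit 'd', reset
Bit 8: prefix='1' (no match yet)
Bit 9: prefix='11' (no match yet)
Bit 10: prefix='110' -> emit 'p', reset
Bit 11: prefix='1' (no match yet)
Bit 12: prefix='10' -> emit 'm', reset
Bit 13: prefix='0' -> emit 'd', reset
Bit 14: prefix='1' (no match yet)
Bit 15: prefix='11' (no match yet)
Bit 16: prefix='110' -> emit 'p', reset

Answer: (root)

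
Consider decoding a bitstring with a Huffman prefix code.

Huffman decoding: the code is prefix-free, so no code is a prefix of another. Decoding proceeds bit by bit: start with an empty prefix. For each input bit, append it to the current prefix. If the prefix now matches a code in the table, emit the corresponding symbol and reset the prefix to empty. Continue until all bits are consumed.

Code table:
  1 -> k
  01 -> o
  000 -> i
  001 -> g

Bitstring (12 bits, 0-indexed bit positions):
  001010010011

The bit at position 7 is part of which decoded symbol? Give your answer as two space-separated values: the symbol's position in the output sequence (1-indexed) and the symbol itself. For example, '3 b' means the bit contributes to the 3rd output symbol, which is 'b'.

Answer: 3 g

Derivation:
Bit 0: prefix='0' (no match yet)
Bit 1: prefix='00' (no match yet)
Bit 2: prefix='001' -> emit 'g', reset
Bit 3: prefix='0' (no match yet)
Bit 4: prefix='01' -> emit 'o', reset
Bit 5: prefix='0' (no match yet)
Bit 6: prefix='00' (no match yet)
Bit 7: prefix='001' -> emit 'g', reset
Bit 8: prefix='0' (no match yet)
Bit 9: prefix='00' (no match yet)
Bit 10: prefix='001' -> emit 'g', reset
Bit 11: prefix='1' -> emit 'k', reset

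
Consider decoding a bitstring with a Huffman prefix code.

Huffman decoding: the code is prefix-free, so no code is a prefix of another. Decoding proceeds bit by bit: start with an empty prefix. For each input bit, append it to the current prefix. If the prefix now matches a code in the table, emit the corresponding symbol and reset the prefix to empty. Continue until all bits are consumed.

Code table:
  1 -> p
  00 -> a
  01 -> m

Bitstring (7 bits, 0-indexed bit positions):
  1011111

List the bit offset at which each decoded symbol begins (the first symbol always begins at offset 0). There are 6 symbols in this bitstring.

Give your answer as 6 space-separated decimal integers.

Bit 0: prefix='1' -> emit 'p', reset
Bit 1: prefix='0' (no match yet)
Bit 2: prefix='01' -> emit 'm', reset
Bit 3: prefix='1' -> emit 'p', reset
Bit 4: prefix='1' -> emit 'p', reset
Bit 5: prefix='1' -> emit 'p', reset
Bit 6: prefix='1' -> emit 'p', reset

Answer: 0 1 3 4 5 6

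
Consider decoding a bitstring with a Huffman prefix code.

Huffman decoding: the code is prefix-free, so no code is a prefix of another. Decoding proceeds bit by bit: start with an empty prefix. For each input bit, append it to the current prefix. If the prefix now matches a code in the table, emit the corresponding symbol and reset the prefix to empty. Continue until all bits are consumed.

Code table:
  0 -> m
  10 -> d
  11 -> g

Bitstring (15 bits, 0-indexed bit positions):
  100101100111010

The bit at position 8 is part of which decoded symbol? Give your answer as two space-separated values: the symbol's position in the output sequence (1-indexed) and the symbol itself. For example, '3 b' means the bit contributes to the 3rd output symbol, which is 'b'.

Bit 0: prefix='1' (no match yet)
Bit 1: prefix='10' -> emit 'd', reset
Bit 2: prefix='0' -> emit 'm', reset
Bit 3: prefix='1' (no match yet)
Bit 4: prefix='10' -> emit 'd', reset
Bit 5: prefix='1' (no match yet)
Bit 6: prefix='11' -> emit 'g', reset
Bit 7: prefix='0' -> emit 'm', reset
Bit 8: prefix='0' -> emit 'm', reset
Bit 9: prefix='1' (no match yet)
Bit 10: prefix='11' -> emit 'g', reset
Bit 11: prefix='1' (no match yet)
Bit 12: prefix='10' -> emit 'd', reset

Answer: 6 m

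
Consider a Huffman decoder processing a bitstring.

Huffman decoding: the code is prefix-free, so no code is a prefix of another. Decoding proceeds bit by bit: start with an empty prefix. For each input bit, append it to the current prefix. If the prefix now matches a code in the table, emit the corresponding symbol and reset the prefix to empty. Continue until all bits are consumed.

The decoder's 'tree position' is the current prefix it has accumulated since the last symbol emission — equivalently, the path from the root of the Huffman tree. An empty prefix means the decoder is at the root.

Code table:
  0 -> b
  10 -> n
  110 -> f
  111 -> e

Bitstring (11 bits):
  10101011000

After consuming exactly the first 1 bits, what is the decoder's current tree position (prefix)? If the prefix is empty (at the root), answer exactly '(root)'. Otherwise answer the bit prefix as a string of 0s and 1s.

Bit 0: prefix='1' (no match yet)

Answer: 1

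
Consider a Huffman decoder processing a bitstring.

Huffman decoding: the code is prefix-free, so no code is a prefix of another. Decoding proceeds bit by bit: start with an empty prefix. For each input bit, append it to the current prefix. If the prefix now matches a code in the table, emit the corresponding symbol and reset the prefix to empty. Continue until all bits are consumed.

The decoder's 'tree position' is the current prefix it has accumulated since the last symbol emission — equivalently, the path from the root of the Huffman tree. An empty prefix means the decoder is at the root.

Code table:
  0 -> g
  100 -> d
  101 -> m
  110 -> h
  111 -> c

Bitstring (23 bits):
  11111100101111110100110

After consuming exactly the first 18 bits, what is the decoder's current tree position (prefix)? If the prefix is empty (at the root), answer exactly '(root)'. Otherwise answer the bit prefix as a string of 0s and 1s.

Bit 0: prefix='1' (no match yet)
Bit 1: prefix='11' (no match yet)
Bit 2: prefix='111' -> emit 'c', reset
Bit 3: prefix='1' (no match yet)
Bit 4: prefix='11' (no match yet)
Bit 5: prefix='111' -> emit 'c', reset
Bit 6: prefix='0' -> emit 'g', reset
Bit 7: prefix='0' -> emit 'g', reset
Bit 8: prefix='1' (no match yet)
Bit 9: prefix='10' (no match yet)
Bit 10: prefix='101' -> emit 'm', reset
Bit 11: prefix='1' (no match yet)
Bit 12: prefix='11' (no match yet)
Bit 13: prefix='111' -> emit 'c', reset
Bit 14: prefix='1' (no match yet)
Bit 15: prefix='11' (no match yet)
Bit 16: prefix='110' -> emit 'h', reset
Bit 17: prefix='1' (no match yet)

Answer: 1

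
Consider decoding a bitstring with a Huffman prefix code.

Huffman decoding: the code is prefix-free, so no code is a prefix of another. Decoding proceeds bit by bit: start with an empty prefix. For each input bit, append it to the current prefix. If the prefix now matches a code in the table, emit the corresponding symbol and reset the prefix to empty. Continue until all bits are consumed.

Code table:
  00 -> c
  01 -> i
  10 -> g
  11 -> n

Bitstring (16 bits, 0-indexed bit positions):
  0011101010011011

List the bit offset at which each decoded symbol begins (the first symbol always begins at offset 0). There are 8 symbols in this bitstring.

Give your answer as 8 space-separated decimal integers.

Bit 0: prefix='0' (no match yet)
Bit 1: prefix='00' -> emit 'c', reset
Bit 2: prefix='1' (no match yet)
Bit 3: prefix='11' -> emit 'n', reset
Bit 4: prefix='1' (no match yet)
Bit 5: prefix='10' -> emit 'g', reset
Bit 6: prefix='1' (no match yet)
Bit 7: prefix='10' -> emit 'g', reset
Bit 8: prefix='1' (no match yet)
Bit 9: prefix='10' -> emit 'g', reset
Bit 10: prefix='0' (no match yet)
Bit 11: prefix='01' -> emit 'i', reset
Bit 12: prefix='1' (no match yet)
Bit 13: prefix='10' -> emit 'g', reset
Bit 14: prefix='1' (no match yet)
Bit 15: prefix='11' -> emit 'n', reset

Answer: 0 2 4 6 8 10 12 14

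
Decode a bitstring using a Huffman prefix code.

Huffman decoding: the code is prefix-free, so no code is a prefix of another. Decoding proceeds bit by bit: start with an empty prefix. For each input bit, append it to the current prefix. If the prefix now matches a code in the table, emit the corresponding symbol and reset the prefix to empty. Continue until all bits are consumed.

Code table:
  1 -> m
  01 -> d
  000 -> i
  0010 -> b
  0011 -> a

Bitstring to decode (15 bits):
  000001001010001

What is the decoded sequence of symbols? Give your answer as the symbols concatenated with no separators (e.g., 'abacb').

Answer: ibddim

Derivation:
Bit 0: prefix='0' (no match yet)
Bit 1: prefix='00' (no match yet)
Bit 2: prefix='000' -> emit 'i', reset
Bit 3: prefix='0' (no match yet)
Bit 4: prefix='00' (no match yet)
Bit 5: prefix='001' (no match yet)
Bit 6: prefix='0010' -> emit 'b', reset
Bit 7: prefix='0' (no match yet)
Bit 8: prefix='01' -> emit 'd', reset
Bit 9: prefix='0' (no match yet)
Bit 10: prefix='01' -> emit 'd', reset
Bit 11: prefix='0' (no match yet)
Bit 12: prefix='00' (no match yet)
Bit 13: prefix='000' -> emit 'i', reset
Bit 14: prefix='1' -> emit 'm', reset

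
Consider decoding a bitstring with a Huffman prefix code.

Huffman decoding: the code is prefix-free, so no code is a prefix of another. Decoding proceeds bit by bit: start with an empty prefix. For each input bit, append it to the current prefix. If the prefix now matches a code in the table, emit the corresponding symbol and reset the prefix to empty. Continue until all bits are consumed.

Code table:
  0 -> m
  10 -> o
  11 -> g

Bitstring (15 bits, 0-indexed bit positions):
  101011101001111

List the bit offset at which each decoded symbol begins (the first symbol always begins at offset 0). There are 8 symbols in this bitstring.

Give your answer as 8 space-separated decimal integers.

Answer: 0 2 4 6 8 10 11 13

Derivation:
Bit 0: prefix='1' (no match yet)
Bit 1: prefix='10' -> emit 'o', reset
Bit 2: prefix='1' (no match yet)
Bit 3: prefix='10' -> emit 'o', reset
Bit 4: prefix='1' (no match yet)
Bit 5: prefix='11' -> emit 'g', reset
Bit 6: prefix='1' (no match yet)
Bit 7: prefix='10' -> emit 'o', reset
Bit 8: prefix='1' (no match yet)
Bit 9: prefix='10' -> emit 'o', reset
Bit 10: prefix='0' -> emit 'm', reset
Bit 11: prefix='1' (no match yet)
Bit 12: prefix='11' -> emit 'g', reset
Bit 13: prefix='1' (no match yet)
Bit 14: prefix='11' -> emit 'g', reset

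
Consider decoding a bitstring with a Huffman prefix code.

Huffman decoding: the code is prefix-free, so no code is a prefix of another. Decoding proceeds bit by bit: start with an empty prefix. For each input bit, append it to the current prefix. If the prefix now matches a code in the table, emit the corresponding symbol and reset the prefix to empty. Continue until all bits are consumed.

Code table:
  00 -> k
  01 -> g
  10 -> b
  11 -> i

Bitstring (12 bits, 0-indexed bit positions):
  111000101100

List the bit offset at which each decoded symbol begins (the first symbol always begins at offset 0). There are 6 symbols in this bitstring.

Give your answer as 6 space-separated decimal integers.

Bit 0: prefix='1' (no match yet)
Bit 1: prefix='11' -> emit 'i', reset
Bit 2: prefix='1' (no match yet)
Bit 3: prefix='10' -> emit 'b', reset
Bit 4: prefix='0' (no match yet)
Bit 5: prefix='00' -> emit 'k', reset
Bit 6: prefix='1' (no match yet)
Bit 7: prefix='10' -> emit 'b', reset
Bit 8: prefix='1' (no match yet)
Bit 9: prefix='11' -> emit 'i', reset
Bit 10: prefix='0' (no match yet)
Bit 11: prefix='00' -> emit 'k', reset

Answer: 0 2 4 6 8 10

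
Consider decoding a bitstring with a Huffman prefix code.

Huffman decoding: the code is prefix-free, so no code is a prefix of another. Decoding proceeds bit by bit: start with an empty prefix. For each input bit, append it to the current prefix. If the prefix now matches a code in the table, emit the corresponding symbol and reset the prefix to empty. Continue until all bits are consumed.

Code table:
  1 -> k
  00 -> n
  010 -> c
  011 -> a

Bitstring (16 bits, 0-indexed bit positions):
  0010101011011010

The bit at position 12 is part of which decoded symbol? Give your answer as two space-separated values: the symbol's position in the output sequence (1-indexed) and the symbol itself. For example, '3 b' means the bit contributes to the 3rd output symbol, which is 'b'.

Bit 0: prefix='0' (no match yet)
Bit 1: prefix='00' -> emit 'n', reset
Bit 2: prefix='1' -> emit 'k', reset
Bit 3: prefix='0' (no match yet)
Bit 4: prefix='01' (no match yet)
Bit 5: prefix='010' -> emit 'c', reset
Bit 6: prefix='1' -> emit 'k', reset
Bit 7: prefix='0' (no match yet)
Bit 8: prefix='01' (no match yet)
Bit 9: prefix='011' -> emit 'a', reset
Bit 10: prefix='0' (no match yet)
Bit 11: prefix='01' (no match yet)
Bit 12: prefix='011' -> emit 'a', reset
Bit 13: prefix='0' (no match yet)
Bit 14: prefix='01' (no match yet)
Bit 15: prefix='010' -> emit 'c', reset

Answer: 6 a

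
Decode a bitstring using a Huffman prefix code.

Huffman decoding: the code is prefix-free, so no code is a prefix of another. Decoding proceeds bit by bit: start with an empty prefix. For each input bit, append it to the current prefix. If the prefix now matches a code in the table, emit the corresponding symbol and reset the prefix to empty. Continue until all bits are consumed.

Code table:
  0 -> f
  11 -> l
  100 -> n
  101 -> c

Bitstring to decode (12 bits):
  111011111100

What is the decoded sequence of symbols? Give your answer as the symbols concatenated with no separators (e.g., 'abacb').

Bit 0: prefix='1' (no match yet)
Bit 1: prefix='11' -> emit 'l', reset
Bit 2: prefix='1' (no match yet)
Bit 3: prefix='10' (no match yet)
Bit 4: prefix='101' -> emit 'c', reset
Bit 5: prefix='1' (no match yet)
Bit 6: prefix='11' -> emit 'l', reset
Bit 7: prefix='1' (no match yet)
Bit 8: prefix='11' -> emit 'l', reset
Bit 9: prefix='1' (no match yet)
Bit 10: prefix='10' (no match yet)
Bit 11: prefix='100' -> emit 'n', reset

Answer: lclln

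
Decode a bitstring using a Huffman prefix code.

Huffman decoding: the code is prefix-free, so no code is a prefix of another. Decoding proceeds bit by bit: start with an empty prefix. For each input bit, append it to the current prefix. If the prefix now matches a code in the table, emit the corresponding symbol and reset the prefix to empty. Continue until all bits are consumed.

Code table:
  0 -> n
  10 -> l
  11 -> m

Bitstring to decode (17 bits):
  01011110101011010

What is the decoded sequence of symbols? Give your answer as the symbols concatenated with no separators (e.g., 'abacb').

Bit 0: prefix='0' -> emit 'n', reset
Bit 1: prefix='1' (no match yet)
Bit 2: prefix='10' -> emit 'l', reset
Bit 3: prefix='1' (no match yet)
Bit 4: prefix='11' -> emit 'm', reset
Bit 5: prefix='1' (no match yet)
Bit 6: prefix='11' -> emit 'm', reset
Bit 7: prefix='0' -> emit 'n', reset
Bit 8: prefix='1' (no match yet)
Bit 9: prefix='10' -> emit 'l', reset
Bit 10: prefix='1' (no match yet)
Bit 11: prefix='10' -> emit 'l', reset
Bit 12: prefix='1' (no match yet)
Bit 13: prefix='11' -> emit 'm', reset
Bit 14: prefix='0' -> emit 'n', reset
Bit 15: prefix='1' (no match yet)
Bit 16: prefix='10' -> emit 'l', reset

Answer: nlmmnllmnl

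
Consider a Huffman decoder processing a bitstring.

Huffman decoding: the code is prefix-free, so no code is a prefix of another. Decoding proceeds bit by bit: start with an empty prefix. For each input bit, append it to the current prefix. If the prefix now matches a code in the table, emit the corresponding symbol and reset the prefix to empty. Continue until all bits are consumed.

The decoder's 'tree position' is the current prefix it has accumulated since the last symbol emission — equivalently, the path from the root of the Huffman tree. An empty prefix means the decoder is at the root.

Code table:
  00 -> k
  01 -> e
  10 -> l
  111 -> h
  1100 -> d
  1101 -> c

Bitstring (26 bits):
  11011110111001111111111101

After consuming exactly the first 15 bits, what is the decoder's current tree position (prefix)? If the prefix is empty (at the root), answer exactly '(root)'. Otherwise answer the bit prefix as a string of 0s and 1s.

Answer: 11

Derivation:
Bit 0: prefix='1' (no match yet)
Bit 1: prefix='11' (no match yet)
Bit 2: prefix='110' (no match yet)
Bit 3: prefix='1101' -> emit 'c', reset
Bit 4: prefix='1' (no match yet)
Bit 5: prefix='11' (no match yet)
Bit 6: prefix='111' -> emit 'h', reset
Bit 7: prefix='0' (no match yet)
Bit 8: prefix='01' -> emit 'e', reset
Bit 9: prefix='1' (no match yet)
Bit 10: prefix='11' (no match yet)
Bit 11: prefix='110' (no match yet)
Bit 12: prefix='1100' -> emit 'd', reset
Bit 13: prefix='1' (no match yet)
Bit 14: prefix='11' (no match yet)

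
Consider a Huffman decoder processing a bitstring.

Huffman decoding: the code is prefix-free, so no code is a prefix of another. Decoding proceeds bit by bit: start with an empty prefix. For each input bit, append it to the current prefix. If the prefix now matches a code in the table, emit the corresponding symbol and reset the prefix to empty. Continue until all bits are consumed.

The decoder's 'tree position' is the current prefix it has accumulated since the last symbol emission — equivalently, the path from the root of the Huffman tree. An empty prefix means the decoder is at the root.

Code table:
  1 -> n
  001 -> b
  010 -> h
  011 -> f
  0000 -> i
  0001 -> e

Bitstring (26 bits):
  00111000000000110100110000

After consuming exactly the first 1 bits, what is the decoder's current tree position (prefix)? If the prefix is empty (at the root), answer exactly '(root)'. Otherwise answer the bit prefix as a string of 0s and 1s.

Bit 0: prefix='0' (no match yet)

Answer: 0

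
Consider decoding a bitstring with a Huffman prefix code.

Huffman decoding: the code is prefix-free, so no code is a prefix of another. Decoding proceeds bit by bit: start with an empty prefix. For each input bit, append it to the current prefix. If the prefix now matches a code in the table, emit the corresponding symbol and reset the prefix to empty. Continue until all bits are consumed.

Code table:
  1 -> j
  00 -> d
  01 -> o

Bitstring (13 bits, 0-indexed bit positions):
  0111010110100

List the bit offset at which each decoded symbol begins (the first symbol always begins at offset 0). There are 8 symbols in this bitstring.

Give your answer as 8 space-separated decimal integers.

Answer: 0 2 3 4 6 8 9 11

Derivation:
Bit 0: prefix='0' (no match yet)
Bit 1: prefix='01' -> emit 'o', reset
Bit 2: prefix='1' -> emit 'j', reset
Bit 3: prefix='1' -> emit 'j', reset
Bit 4: prefix='0' (no match yet)
Bit 5: prefix='01' -> emit 'o', reset
Bit 6: prefix='0' (no match yet)
Bit 7: prefix='01' -> emit 'o', reset
Bit 8: prefix='1' -> emit 'j', reset
Bit 9: prefix='0' (no match yet)
Bit 10: prefix='01' -> emit 'o', reset
Bit 11: prefix='0' (no match yet)
Bit 12: prefix='00' -> emit 'd', reset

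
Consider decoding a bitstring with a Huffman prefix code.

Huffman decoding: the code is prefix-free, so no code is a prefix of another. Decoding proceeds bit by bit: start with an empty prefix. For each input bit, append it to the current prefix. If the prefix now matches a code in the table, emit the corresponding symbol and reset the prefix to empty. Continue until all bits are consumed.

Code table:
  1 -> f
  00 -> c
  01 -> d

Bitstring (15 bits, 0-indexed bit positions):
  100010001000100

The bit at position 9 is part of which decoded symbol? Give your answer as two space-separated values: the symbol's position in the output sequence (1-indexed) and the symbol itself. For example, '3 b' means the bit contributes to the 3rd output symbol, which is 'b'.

Answer: 6 c

Derivation:
Bit 0: prefix='1' -> emit 'f', reset
Bit 1: prefix='0' (no match yet)
Bit 2: prefix='00' -> emit 'c', reset
Bit 3: prefix='0' (no match yet)
Bit 4: prefix='01' -> emit 'd', reset
Bit 5: prefix='0' (no match yet)
Bit 6: prefix='00' -> emit 'c', reset
Bit 7: prefix='0' (no match yet)
Bit 8: prefix='01' -> emit 'd', reset
Bit 9: prefix='0' (no match yet)
Bit 10: prefix='00' -> emit 'c', reset
Bit 11: prefix='0' (no match yet)
Bit 12: prefix='01' -> emit 'd', reset
Bit 13: prefix='0' (no match yet)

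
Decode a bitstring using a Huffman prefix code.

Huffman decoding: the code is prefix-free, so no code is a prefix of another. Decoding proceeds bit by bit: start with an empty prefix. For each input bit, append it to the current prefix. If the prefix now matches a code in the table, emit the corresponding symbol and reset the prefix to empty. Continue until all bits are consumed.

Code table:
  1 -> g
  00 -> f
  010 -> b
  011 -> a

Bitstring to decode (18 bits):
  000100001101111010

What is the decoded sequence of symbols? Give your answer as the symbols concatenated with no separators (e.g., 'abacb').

Bit 0: prefix='0' (no match yet)
Bit 1: prefix='00' -> emit 'f', reset
Bit 2: prefix='0' (no match yet)
Bit 3: prefix='01' (no match yet)
Bit 4: prefix='010' -> emit 'b', reset
Bit 5: prefix='0' (no match yet)
Bit 6: prefix='00' -> emit 'f', reset
Bit 7: prefix='0' (no match yet)
Bit 8: prefix='01' (no match yet)
Bit 9: prefix='011' -> emit 'a', reset
Bit 10: prefix='0' (no match yet)
Bit 11: prefix='01' (no match yet)
Bit 12: prefix='011' -> emit 'a', reset
Bit 13: prefix='1' -> emit 'g', reset
Bit 14: prefix='1' -> emit 'g', reset
Bit 15: prefix='0' (no match yet)
Bit 16: prefix='01' (no match yet)
Bit 17: prefix='010' -> emit 'b', reset

Answer: fbfaaggb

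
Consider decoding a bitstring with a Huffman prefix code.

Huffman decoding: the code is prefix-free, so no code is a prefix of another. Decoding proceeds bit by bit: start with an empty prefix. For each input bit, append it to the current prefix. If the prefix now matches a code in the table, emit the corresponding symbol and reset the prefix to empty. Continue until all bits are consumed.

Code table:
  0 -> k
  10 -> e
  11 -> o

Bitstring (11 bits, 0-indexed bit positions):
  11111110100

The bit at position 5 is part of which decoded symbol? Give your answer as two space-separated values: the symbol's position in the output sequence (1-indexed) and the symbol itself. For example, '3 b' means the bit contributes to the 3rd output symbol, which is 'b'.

Bit 0: prefix='1' (no match yet)
Bit 1: prefix='11' -> emit 'o', reset
Bit 2: prefix='1' (no match yet)
Bit 3: prefix='11' -> emit 'o', reset
Bit 4: prefix='1' (no match yet)
Bit 5: prefix='11' -> emit 'o', reset
Bit 6: prefix='1' (no match yet)
Bit 7: prefix='10' -> emit 'e', reset
Bit 8: prefix='1' (no match yet)
Bit 9: prefix='10' -> emit 'e', reset

Answer: 3 o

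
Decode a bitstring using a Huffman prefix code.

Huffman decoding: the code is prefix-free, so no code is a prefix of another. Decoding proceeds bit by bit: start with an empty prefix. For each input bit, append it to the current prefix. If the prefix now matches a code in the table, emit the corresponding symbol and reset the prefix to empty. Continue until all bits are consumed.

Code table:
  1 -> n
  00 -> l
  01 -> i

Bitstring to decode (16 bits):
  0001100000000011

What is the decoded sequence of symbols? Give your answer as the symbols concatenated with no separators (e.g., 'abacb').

Answer: linllllin

Derivation:
Bit 0: prefix='0' (no match yet)
Bit 1: prefix='00' -> emit 'l', reset
Bit 2: prefix='0' (no match yet)
Bit 3: prefix='01' -> emit 'i', reset
Bit 4: prefix='1' -> emit 'n', reset
Bit 5: prefix='0' (no match yet)
Bit 6: prefix='00' -> emit 'l', reset
Bit 7: prefix='0' (no match yet)
Bit 8: prefix='00' -> emit 'l', reset
Bit 9: prefix='0' (no match yet)
Bit 10: prefix='00' -> emit 'l', reset
Bit 11: prefix='0' (no match yet)
Bit 12: prefix='00' -> emit 'l', reset
Bit 13: prefix='0' (no match yet)
Bit 14: prefix='01' -> emit 'i', reset
Bit 15: prefix='1' -> emit 'n', reset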